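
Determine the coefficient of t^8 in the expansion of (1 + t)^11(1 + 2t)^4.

Coefficient of t^8 = Σ_{j} C(11,j)·1^j·C(4,8-j)·2^(8-j) for j from 4 to 8.
= 5280 + 14784 + 11088 + 2640 + 165 = 33957.

33957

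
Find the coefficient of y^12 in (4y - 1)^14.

1526726656

The general term is C(14,j)·(4y)^j·(-1)^(14-j); the y^12 term has j = 12.
C(14,12) = 91.
Coefficient = C(14,12) · 4^12 = 91 · 16777216 = 1526726656.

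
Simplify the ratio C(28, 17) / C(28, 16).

12/17

C(n,k+1)/C(n,k) = (n−k)/(k+1) = (28−16)/(16+1) = 12/17.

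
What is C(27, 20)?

888030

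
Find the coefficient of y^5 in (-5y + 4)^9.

-100800000

The general term is C(9,j)·(-5y)^j·(4)^(9-j); the y^5 term has j = 5.
C(9,5) = 126.
Coefficient = C(9,5) · (-5)^5 · 4^4 = 126 · (-3125) · 256 = -100800000.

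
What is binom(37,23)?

6107086800

C(37,23) = C(37,14) by symmetry.
C(37,14) = (37·36·35·34·33·32·31·30·29·28·27·26·25·24) / 14! = 532405391434076160000 / 87178291200 = 6107086800.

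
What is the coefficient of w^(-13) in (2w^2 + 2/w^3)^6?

General term: C(6,j)·(2w^2)^j·(2/w^3)^(6-j), with w-exponent 2j − 3(6−j) = 5j − 18.
Set 5j − 18 = -13: j = 1.
C(6,1) = 6; 2^1 = 2; 2^5 = 32.
Coefficient = 6 · 2 · 32 = 384.

384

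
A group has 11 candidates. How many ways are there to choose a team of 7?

330

This is C(11,7) = 330.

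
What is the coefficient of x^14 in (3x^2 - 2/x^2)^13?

General term: C(13,j)·(3x^2)^j·(-2/x^2)^(13-j), with x-exponent 2j − 2(13−j) = 4j − 26.
Set 4j − 26 = 14: j = 10.
C(13,10) = 286; 3^10 = 59049; (-2)^3 = -8.
Coefficient = 286 · 59049 · (-8) = -135104112.

-135104112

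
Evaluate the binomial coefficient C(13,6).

1716

C(13,6) = (13·12·11·10·9·8) / 6! = 1235520 / 720 = 1716.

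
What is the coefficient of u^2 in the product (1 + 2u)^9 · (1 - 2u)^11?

-32

Coefficient of u^2 = Σ_{j} C(9,j)·2^j·C(11,2-j)·(-2)^(2-j) for j from 0 to 2.
= 220 + (-396) + 144 = -32.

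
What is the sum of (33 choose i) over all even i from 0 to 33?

Half of (1+1)^33 + (1−1)^33 gives the even-index sum: 2^32 = 4294967296.

4294967296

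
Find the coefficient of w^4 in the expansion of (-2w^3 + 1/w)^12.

7920

General term: C(12,j)·(-2w^3)^j·(1/w)^(12-j), with w-exponent 3j − 1(12−j) = 4j − 12.
Set 4j − 12 = 4: j = 4.
C(12,4) = 495; (-2)^4 = 16; 1^8 = 1.
Coefficient = 495 · 16 · 1 = 7920.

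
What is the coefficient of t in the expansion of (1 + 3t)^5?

The general term is C(5,j)·(1)^j·(3t)^(5-j); the t^1 term has j = 4.
C(5,4) = 5.
Coefficient = C(5,4) · 3^1 = 5 · 3 = 15.

15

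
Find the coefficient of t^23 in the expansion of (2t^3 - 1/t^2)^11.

28160

General term: C(11,j)·(2t^3)^j·(-1/t^2)^(11-j), with t-exponent 3j − 2(11−j) = 5j − 22.
Set 5j − 22 = 23: j = 9.
C(11,9) = 55; 2^9 = 512; (-1)^2 = 1.
Coefficient = 55 · 512 · 1 = 28160.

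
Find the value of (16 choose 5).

C(16,5) = (16·15·14·13·12) / 5! = 524160 / 120 = 4368.

4368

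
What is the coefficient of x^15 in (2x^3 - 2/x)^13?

14057472

General term: C(13,j)·(2x^3)^j·(-2/x)^(13-j), with x-exponent 3j − 1(13−j) = 4j − 13.
Set 4j − 13 = 15: j = 7.
C(13,7) = 1716; 2^7 = 128; (-2)^6 = 64.
Coefficient = 1716 · 128 · 64 = 14057472.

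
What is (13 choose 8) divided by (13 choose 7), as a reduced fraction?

3/4

C(n,k+1)/C(n,k) = (n−k)/(k+1) = (13−7)/(7+1) = 6/8 = 3/4.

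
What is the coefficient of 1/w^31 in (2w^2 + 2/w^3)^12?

49152

General term: C(12,j)·(2w^2)^j·(2/w^3)^(12-j), with w-exponent 2j − 3(12−j) = 5j − 36.
Set 5j − 36 = -31: j = 1.
C(12,1) = 12; 2^1 = 2; 2^11 = 2048.
Coefficient = 12 · 2 · 2048 = 49152.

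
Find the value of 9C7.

36

C(9,7) = C(9,2) by symmetry.
C(9,2) = (9·8) / 2! = 72 / 2 = 36.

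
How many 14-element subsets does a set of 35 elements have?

2319959400

C(35,14) = (35·34·33·32·31·30·29·28·27·26·25·24·23·22) / 14! = 202250096145377280000 / 87178291200 = 2319959400.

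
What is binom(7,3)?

35

C(7,3) = (7·6·5) / 3! = 210 / 6 = 35.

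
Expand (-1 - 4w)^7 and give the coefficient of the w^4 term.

-8960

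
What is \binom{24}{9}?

1307504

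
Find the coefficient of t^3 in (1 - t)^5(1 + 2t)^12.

Coefficient of t^3 = Σ_{j} C(5,j)·(-1)^j·C(12,3-j)·2^(3-j) for j from 0 to 3.
= 1760 + (-1320) + 240 + (-10) = 670.

670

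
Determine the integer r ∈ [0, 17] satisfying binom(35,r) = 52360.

4

C(35,r) increases on 0 ≤ r ≤ 17. C(35,3) = 6545 and C(35,4) = 52360, so r = 4.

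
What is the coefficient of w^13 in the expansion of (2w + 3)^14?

The general term is C(14,j)·(2w)^j·(3)^(14-j); the w^13 term has j = 13.
C(14,13) = 14.
Coefficient = C(14,13) · 2^13 · 3^1 = 14 · 8192 · 3 = 344064.

344064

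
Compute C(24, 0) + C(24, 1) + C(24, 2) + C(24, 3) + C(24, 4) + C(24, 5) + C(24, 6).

190051

1 + 24 + 276 + 2024 + 10626 + 42504 + 134596 = 190051.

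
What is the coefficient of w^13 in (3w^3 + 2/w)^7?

General term: C(7,j)·(3w^3)^j·(2/w)^(7-j), with w-exponent 3j − 1(7−j) = 4j − 7.
Set 4j − 7 = 13: j = 5.
C(7,5) = 21; 3^5 = 243; 2^2 = 4.
Coefficient = 21 · 243 · 4 = 20412.

20412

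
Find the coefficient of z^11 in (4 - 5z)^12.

-2343750000

The general term is C(12,j)·(4)^j·(-5z)^(12-j); the z^11 term has j = 1.
C(12,1) = 12.
Coefficient = C(12,1) · 4^1 · (-5)^11 = 12 · 4 · (-48828125) = -2343750000.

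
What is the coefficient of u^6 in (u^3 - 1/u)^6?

-20

General term: C(6,j)·(u^3)^j·(-1/u)^(6-j), with u-exponent 3j − 1(6−j) = 4j − 6.
Set 4j − 6 = 6: j = 3.
C(6,3) = 20; 1^3 = 1; (-1)^3 = -1.
Coefficient = 20 · 1 · (-1) = -20.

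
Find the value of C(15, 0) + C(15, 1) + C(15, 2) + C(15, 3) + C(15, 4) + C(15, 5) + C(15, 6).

9949

1 + 15 + 105 + 455 + 1365 + 3003 + 5005 = 9949.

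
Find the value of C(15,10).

3003

C(15,10) = C(15,5) by symmetry.
C(15,5) = (15·14·13·12·11) / 5! = 360360 / 120 = 3003.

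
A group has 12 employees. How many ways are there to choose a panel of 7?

792

This is C(12,7) = 792.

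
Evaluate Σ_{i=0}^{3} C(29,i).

4090

1 + 29 + 406 + 3654 = 4090.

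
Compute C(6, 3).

20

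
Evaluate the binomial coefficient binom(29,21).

C(29,21) = C(29,8) by symmetry.
C(29,8) = (29·28·27·26·25·24·23·22) / 8! = 173059286400 / 40320 = 4292145.

4292145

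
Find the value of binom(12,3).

220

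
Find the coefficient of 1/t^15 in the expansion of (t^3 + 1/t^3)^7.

7

General term: C(7,j)·(t^3)^j·(1/t^3)^(7-j), with t-exponent 3j − 3(7−j) = 6j − 21.
Set 6j − 21 = -15: j = 1.
C(7,1) = 7; 1^1 = 1; 1^6 = 1.
Coefficient = 7 · 1 · 1 = 7.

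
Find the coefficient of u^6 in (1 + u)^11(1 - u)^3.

-99

Coefficient of u^6 = Σ_{j} C(11,j)·1^j·C(3,6-j)·(-1)^(6-j) for j from 3 to 6.
= (-165) + 990 + (-1386) + 462 = -99.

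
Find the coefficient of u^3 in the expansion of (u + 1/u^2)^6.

6

General term: C(6,j)·(u)^j·(1/u^2)^(6-j), with u-exponent 1j − 2(6−j) = 3j − 12.
Set 3j − 12 = 3: j = 5.
C(6,5) = 6; 1^5 = 1; 1^1 = 1.
Coefficient = 6 · 1 · 1 = 6.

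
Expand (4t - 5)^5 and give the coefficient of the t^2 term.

-20000

The general term is C(5,j)·(4t)^j·(-5)^(5-j); the t^2 term has j = 2.
C(5,2) = 10.
Coefficient = C(5,2) · 4^2 · (-5)^3 = 10 · 16 · (-125) = -20000.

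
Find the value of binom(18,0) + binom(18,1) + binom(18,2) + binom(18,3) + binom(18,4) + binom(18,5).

12616

1 + 18 + 153 + 816 + 3060 + 8568 = 12616.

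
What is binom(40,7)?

18643560

C(40,7) = (40·39·38·37·36·35·34) / 7! = 93963542400 / 5040 = 18643560.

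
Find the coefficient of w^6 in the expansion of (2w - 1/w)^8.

General term: C(8,j)·(2w)^j·(-1/w)^(8-j), with w-exponent 1j − 1(8−j) = 2j − 8.
Set 2j − 8 = 6: j = 7.
C(8,7) = 8; 2^7 = 128; (-1)^1 = -1.
Coefficient = 8 · 128 · (-1) = -1024.

-1024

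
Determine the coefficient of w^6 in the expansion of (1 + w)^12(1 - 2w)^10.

Coefficient of w^6 = Σ_{j} C(12,j)·1^j·C(10,6-j)·(-2)^(6-j) for j from 0 to 6.
= 13440 + (-96768) + 221760 + (-211200) + 89100 + (-15840) + 924 = 1416.

1416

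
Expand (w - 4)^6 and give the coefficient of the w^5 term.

-24

The general term is C(6,j)·(w)^j·(-4)^(6-j); the w^5 term has j = 5.
C(6,5) = 6.
Coefficient = C(6,5) · (-4)^1 = 6 · (-4) = -24.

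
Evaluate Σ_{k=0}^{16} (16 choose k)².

By Vandermonde's identity, Σ C(16,k)² = C(32,16) = 601080390.

601080390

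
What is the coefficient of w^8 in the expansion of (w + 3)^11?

4455

The general term is C(11,j)·(w)^j·(3)^(11-j); the w^8 term has j = 8.
C(11,8) = 165.
Coefficient = C(11,8) · 3^3 = 165 · 27 = 4455.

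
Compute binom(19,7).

C(19,7) = (19·18·17·16·15·14·13) / 7! = 253955520 / 5040 = 50388.

50388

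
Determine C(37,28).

C(37,28) = C(37,9) by symmetry.
C(37,9) = (37·36·35·34·33·32·31·30·29) / 9! = 45143585625600 / 362880 = 124403620.

124403620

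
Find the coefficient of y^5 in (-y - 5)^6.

30

The general term is C(6,j)·(-y)^j·(-5)^(6-j); the y^5 term has j = 5.
C(6,5) = 6.
Coefficient = C(6,5) · (-1)^5 · (-5)^1 = 6 · (-1) · (-5) = 30.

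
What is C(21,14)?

116280

C(21,14) = C(21,7) by symmetry.
C(21,7) = (21·20·19·18·17·16·15) / 7! = 586051200 / 5040 = 116280.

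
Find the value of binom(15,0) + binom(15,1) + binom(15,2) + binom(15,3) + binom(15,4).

1 + 15 + 105 + 455 + 1365 = 1941.

1941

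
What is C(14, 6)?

C(14,6) = (14·13·12·11·10·9) / 6! = 2162160 / 720 = 3003.

3003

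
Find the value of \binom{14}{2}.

91

C(14,2) = (14·13) / 2! = 182 / 2 = 91.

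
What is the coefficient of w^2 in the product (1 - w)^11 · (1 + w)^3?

Coefficient of w^2 = Σ_{j} C(11,j)·(-1)^j·C(3,2-j)·1^(2-j) for j from 0 to 2.
= 3 + (-33) + 55 = 25.

25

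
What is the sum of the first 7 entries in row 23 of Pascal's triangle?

145499

1 + 23 + 253 + 1771 + 8855 + 33649 + 100947 = 145499.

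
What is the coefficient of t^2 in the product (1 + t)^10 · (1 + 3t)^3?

Coefficient of t^2 = Σ_{j} C(10,j)·1^j·C(3,2-j)·3^(2-j) for j from 0 to 2.
= 27 + 90 + 45 = 162.

162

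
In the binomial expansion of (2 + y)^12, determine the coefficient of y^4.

126720

The general term is C(12,j)·(2)^j·(y)^(12-j); the y^4 term has j = 8.
C(12,8) = 495.
Coefficient = C(12,8) · 2^8 = 495 · 256 = 126720.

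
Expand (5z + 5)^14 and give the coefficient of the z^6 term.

18328857421875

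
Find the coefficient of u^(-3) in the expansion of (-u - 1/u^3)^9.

-84

General term: C(9,j)·(-u)^j·(-1/u^3)^(9-j), with u-exponent 1j − 3(9−j) = 4j − 27.
Set 4j − 27 = -3: j = 6.
C(9,6) = 84; (-1)^6 = 1; (-1)^3 = -1.
Coefficient = 84 · 1 · (-1) = -84.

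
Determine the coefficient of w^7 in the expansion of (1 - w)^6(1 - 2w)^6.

-10836

Coefficient of w^7 = Σ_{j} C(6,j)·(-1)^j·C(6,7-j)·(-2)^(7-j) for j from 1 to 6.
= (-384) + (-2880) + (-4800) + (-2400) + (-360) + (-12) = -10836.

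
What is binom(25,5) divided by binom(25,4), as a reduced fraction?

C(n,k+1)/C(n,k) = (n−k)/(k+1) = (25−4)/(4+1) = 21/5.

21/5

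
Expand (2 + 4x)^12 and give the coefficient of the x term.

The general term is C(12,j)·(2)^j·(4x)^(12-j); the x^1 term has j = 11.
C(12,11) = 12.
Coefficient = C(12,11) · 2^11 · 4^1 = 12 · 2048 · 4 = 98304.

98304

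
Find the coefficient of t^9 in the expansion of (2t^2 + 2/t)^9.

General term: C(9,j)·(2t^2)^j·(2/t)^(9-j), with t-exponent 2j − 1(9−j) = 3j − 9.
Set 3j − 9 = 9: j = 6.
C(9,6) = 84; 2^6 = 64; 2^3 = 8.
Coefficient = 84 · 64 · 8 = 43008.

43008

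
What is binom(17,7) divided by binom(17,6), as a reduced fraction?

C(n,k+1)/C(n,k) = (n−k)/(k+1) = (17−6)/(6+1) = 11/7.

11/7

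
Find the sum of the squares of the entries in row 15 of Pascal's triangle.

By Vandermonde's identity, Σ C(15,i)² = C(30,15) = 155117520.

155117520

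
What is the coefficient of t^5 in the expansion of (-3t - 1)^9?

-30618

The general term is C(9,j)·(-3t)^j·(-1)^(9-j); the t^5 term has j = 5.
C(9,5) = 126.
Coefficient = C(9,5) · (-3)^5 = 126 · (-243) = -30618.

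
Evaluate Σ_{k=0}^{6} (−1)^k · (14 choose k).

The partial alternating sum Σ_{k=0}^{6} (−1)^k C(14,k) = (−1)^6 C(13,6) = 1716.

1716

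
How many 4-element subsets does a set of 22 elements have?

7315

C(22,4) = (22·21·20·19) / 4! = 175560 / 24 = 7315.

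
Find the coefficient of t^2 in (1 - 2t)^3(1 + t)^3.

Coefficient of t^2 = Σ_{j} C(3,j)·(-2)^j·C(3,2-j)·1^(2-j) for j from 0 to 2.
= 3 + (-18) + 12 = -3.

-3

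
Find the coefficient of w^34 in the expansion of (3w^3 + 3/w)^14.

General term: C(14,j)·(3w^3)^j·(3/w)^(14-j), with w-exponent 3j − 1(14−j) = 4j − 14.
Set 4j − 14 = 34: j = 12.
C(14,12) = 91; 3^12 = 531441; 3^2 = 9.
Coefficient = 91 · 531441 · 9 = 435250179.

435250179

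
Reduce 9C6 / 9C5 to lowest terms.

C(n,k+1)/C(n,k) = (n−k)/(k+1) = (9−5)/(5+1) = 4/6 = 2/3.

2/3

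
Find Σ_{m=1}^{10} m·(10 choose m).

5120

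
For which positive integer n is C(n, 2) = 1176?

n(n−1)/2 = 1176 ⇒ n(n−1) = 2352. Since 49·48 = 2352, n = 49.

49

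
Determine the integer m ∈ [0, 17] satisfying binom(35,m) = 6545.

3

C(35,m) increases on 0 ≤ m ≤ 17. C(35,2) = 595 and C(35,3) = 6545, so m = 3.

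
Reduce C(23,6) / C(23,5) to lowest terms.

C(n,k+1)/C(n,k) = (n−k)/(k+1) = (23−5)/(5+1) = 18/6 = 3.

3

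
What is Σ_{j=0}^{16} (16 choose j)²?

601080390

By Vandermonde's identity, Σ C(16,j)² = C(32,16) = 601080390.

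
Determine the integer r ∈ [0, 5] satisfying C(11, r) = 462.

C(11,r) increases on 0 ≤ r ≤ 5. C(11,4) = 330 and C(11,5) = 462, so r = 5.

5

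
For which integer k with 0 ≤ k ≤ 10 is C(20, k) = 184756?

10

C(20,k) increases on 0 ≤ k ≤ 10. C(20,9) = 167960 and C(20,10) = 184756, so k = 10.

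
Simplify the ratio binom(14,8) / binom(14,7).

C(n,k+1)/C(n,k) = (n−k)/(k+1) = (14−7)/(7+1) = 7/8.

7/8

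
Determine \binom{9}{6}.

C(9,6) = C(9,3) by symmetry.
C(9,3) = (9·8·7) / 3! = 504 / 6 = 84.

84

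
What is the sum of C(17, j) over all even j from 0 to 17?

65536

Even-j terms of row 17 sum to 2^16 = 65536.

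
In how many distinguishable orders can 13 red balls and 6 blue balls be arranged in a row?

27132

Choose positions for the red balls: C(19,13) = 27132.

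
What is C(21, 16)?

C(21,16) = C(21,5) by symmetry.
C(21,5) = (21·20·19·18·17) / 5! = 2441880 / 120 = 20349.

20349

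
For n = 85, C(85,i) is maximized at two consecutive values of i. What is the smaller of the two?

42

For odd n = 85, C(85,i) peaks at i = (n−1)/2 and (n+1)/2; the smaller is 42.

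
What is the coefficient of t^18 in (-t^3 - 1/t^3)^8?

General term: C(8,j)·(-t^3)^j·(-1/t^3)^(8-j), with t-exponent 3j − 3(8−j) = 6j − 24.
Set 6j − 24 = 18: j = 7.
C(8,7) = 8; (-1)^7 = -1; (-1)^1 = -1.
Coefficient = 8 · (-1) · (-1) = 8.

8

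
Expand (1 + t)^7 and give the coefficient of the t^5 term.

The general term is C(7,j)·(1)^j·(t)^(7-j); the t^5 term has j = 2.
C(7,2) = 21.
Coefficient = C(7,2) = 21.

21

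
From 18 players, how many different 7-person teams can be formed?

31824

This is C(18,7) = 31824.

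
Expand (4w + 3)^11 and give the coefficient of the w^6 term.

459841536

The general term is C(11,j)·(4w)^j·(3)^(11-j); the w^6 term has j = 6.
C(11,6) = 462.
Coefficient = C(11,6) · 4^6 · 3^5 = 462 · 4096 · 243 = 459841536.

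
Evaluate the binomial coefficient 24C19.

42504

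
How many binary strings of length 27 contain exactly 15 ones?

Choose the 15 positions: C(27,15) = 17383860.

17383860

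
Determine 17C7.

19448

C(17,7) = (17·16·15·14·13·12·11) / 7! = 98017920 / 5040 = 19448.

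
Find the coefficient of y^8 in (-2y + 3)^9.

6912

The general term is C(9,j)·(-2y)^j·(3)^(9-j); the y^8 term has j = 8.
C(9,8) = 9.
Coefficient = C(9,8) · (-2)^8 · 3^1 = 9 · 256 · 3 = 6912.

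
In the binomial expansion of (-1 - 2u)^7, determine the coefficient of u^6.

The general term is C(7,j)·(-1)^j·(-2u)^(7-j); the u^6 term has j = 1.
C(7,1) = 7.
Coefficient = C(7,1) · (-1)^1 · (-2)^6 = 7 · (-1) · 64 = -448.

-448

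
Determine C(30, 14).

145422675

C(30,14) = (30·29·28·27·26·25·24·23·22·21·20·19·18·17) / 14! = 12677700308232960000 / 87178291200 = 145422675.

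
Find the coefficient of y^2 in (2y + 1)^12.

264

The general term is C(12,j)·(2y)^j·(1)^(12-j); the y^2 term has j = 2.
C(12,2) = 66.
Coefficient = C(12,2) · 2^2 = 66 · 4 = 264.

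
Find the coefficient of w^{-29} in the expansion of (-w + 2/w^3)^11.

General term: C(11,j)·(-w)^j·(2/w^3)^(11-j), with w-exponent 1j − 3(11−j) = 4j − 33.
Set 4j − 33 = -29: j = 1.
C(11,1) = 11; (-1)^1 = -1; 2^10 = 1024.
Coefficient = 11 · (-1) · 1024 = -11264.

-11264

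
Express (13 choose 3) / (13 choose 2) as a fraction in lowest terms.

C(n,k+1)/C(n,k) = (n−k)/(k+1) = (13−2)/(2+1) = 11/3.

11/3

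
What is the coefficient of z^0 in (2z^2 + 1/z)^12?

7920

General term: C(12,j)·(2z^2)^j·(1/z)^(12-j), with z-exponent 2j − 1(12−j) = 3j − 12.
Set 3j − 12 = 0: j = 4.
C(12,4) = 495; 2^4 = 16; 1^8 = 1.
Coefficient = 495 · 16 · 1 = 7920.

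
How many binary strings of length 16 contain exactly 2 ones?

Choose the 2 positions: C(16,2) = 120.

120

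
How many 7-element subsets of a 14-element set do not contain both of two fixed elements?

2640

All 7-subsets: C(14,7) = 3432. Those containing both fixed elements: C(12,5) = 792.
3432 − 792 = 2640.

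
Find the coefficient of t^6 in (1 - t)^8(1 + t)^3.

14

Coefficient of t^6 = Σ_{j} C(8,j)·(-1)^j·C(3,6-j)·1^(6-j) for j from 3 to 6.
= (-56) + 210 + (-168) + 28 = 14.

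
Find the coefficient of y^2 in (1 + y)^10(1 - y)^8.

-7

Coefficient of y^2 = Σ_{j} C(10,j)·1^j·C(8,2-j)·(-1)^(2-j) for j from 0 to 2.
= 28 + (-80) + 45 = -7.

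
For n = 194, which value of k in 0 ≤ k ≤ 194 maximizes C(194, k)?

C(194,k) is maximized at k = 194/2 = 97.

97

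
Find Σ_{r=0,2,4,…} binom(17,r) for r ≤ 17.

65536

Even-r terms of row 17 sum to 2^16 = 65536.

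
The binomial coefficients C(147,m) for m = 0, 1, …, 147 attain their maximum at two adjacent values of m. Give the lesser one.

For odd n = 147, C(147,m) peaks at m = (n−1)/2 and (n+1)/2; the lesser is 73.

73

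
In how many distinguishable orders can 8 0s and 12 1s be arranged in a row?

Choose positions for the 0s: C(20,8) = 125970.

125970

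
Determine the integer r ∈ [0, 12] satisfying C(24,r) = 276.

C(24,r) increases on 0 ≤ r ≤ 12. C(24,1) = 24 and C(24,2) = 276, so r = 2.

2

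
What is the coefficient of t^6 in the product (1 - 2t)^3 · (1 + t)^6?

Coefficient of t^6 = Σ_{j} C(3,j)·(-2)^j·C(6,6-j)·1^(6-j) for j from 0 to 3.
= 1 + (-36) + 180 + (-160) = -15.

-15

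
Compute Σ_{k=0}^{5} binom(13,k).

2380

1 + 13 + 78 + 286 + 715 + 1287 = 2380.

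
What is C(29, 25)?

23751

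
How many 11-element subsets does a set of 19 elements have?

C(19,11) = C(19,8) by symmetry.
C(19,8) = (19·18·17·16·15·14·13·12) / 8! = 3047466240 / 40320 = 75582.

75582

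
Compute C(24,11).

C(24,11) = (24·23·22·21·20·19·18·17·16·15·14) / 11! = 99638080819200 / 39916800 = 2496144.

2496144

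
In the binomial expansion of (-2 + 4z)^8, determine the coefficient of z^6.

The general term is C(8,j)·(-2)^j·(4z)^(8-j); the z^6 term has j = 2.
C(8,2) = 28.
Coefficient = C(8,2) · (-2)^2 · 4^6 = 28 · 4 · 4096 = 458752.

458752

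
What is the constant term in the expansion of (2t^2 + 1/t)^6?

General term: C(6,j)·(2t^2)^j·(1/t)^(6-j), with t-exponent 2j − 1(6−j) = 3j − 6.
Set 3j − 6 = 0: j = 2.
C(6,2) = 15; 2^2 = 4; 1^4 = 1.
Coefficient = 15 · 4 · 1 = 60.

60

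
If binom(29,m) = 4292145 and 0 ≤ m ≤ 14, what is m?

8

C(29,m) increases on 0 ≤ m ≤ 14. C(29,7) = 1560780 and C(29,8) = 4292145, so m = 8.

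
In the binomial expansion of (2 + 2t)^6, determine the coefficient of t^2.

960

The general term is C(6,j)·(2)^j·(2t)^(6-j); the t^2 term has j = 4.
C(6,4) = 15.
Coefficient = C(6,4) · 2^4 · 2^2 = 15 · 16 · 4 = 960.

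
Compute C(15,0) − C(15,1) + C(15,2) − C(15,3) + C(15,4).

1001

The partial alternating sum Σ_{k=0}^{4} (−1)^k C(15,k) = (−1)^4 C(14,4) = 1001.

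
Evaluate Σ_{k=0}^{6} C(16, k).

14893

1 + 16 + 120 + 560 + 1820 + 4368 + 8008 = 14893.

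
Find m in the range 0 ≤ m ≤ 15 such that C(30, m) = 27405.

C(30,m) increases on 0 ≤ m ≤ 15. C(30,3) = 4060 and C(30,4) = 27405, so m = 4.

4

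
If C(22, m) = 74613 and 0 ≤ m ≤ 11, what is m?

C(22,m) increases on 0 ≤ m ≤ 11. C(22,5) = 26334 and C(22,6) = 74613, so m = 6.

6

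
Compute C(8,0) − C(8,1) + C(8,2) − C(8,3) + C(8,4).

35

The partial alternating sum Σ_{k=0}^{4} (−1)^k C(8,k) = (−1)^4 C(7,4) = 35.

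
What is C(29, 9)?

10015005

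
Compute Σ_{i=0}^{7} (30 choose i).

1 + 30 + 435 + 4060 + 27405 + 142506 + 593775 + 2035800 = 2804012.

2804012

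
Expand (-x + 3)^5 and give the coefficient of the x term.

-405

The general term is C(5,j)·(-x)^j·(3)^(5-j); the x^1 term has j = 1.
C(5,1) = 5.
Coefficient = C(5,1) · (-1)^1 · 3^4 = 5 · (-1) · 81 = -405.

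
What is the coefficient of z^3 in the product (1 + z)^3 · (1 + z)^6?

(1 + z)^3(1 + z)^6 = (1 + z)^9, so the coefficient of z^3 is C(9,3)·1^3 = 84·1 = 84.

84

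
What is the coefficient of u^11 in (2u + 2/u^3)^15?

491520

General term: C(15,j)·(2u)^j·(2/u^3)^(15-j), with u-exponent 1j − 3(15−j) = 4j − 45.
Set 4j − 45 = 11: j = 14.
C(15,14) = 15; 2^14 = 16384; 2^1 = 2.
Coefficient = 15 · 16384 · 2 = 491520.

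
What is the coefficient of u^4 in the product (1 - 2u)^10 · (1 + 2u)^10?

720

Coefficient of u^4 = Σ_{j} C(10,j)·(-2)^j·C(10,4-j)·2^(4-j) for j from 0 to 4.
= 3360 + (-19200) + 32400 + (-19200) + 3360 = 720.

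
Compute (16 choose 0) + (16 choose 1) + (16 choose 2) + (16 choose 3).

697

1 + 16 + 120 + 560 = 697.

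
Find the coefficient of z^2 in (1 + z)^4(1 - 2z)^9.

Coefficient of z^2 = Σ_{j} C(4,j)·1^j·C(9,2-j)·(-2)^(2-j) for j from 0 to 2.
= 144 + (-72) + 6 = 78.

78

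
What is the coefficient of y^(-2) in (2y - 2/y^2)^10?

215040

General term: C(10,j)·(2y)^j·(-2/y^2)^(10-j), with y-exponent 1j − 2(10−j) = 3j − 20.
Set 3j − 20 = -2: j = 6.
C(10,6) = 210; 2^6 = 64; (-2)^4 = 16.
Coefficient = 210 · 64 · 16 = 215040.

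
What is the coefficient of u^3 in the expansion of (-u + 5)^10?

The general term is C(10,j)·(-u)^j·(5)^(10-j); the u^3 term has j = 3.
C(10,3) = 120.
Coefficient = C(10,3) · (-1)^3 · 5^7 = 120 · (-1) · 78125 = -9375000.

-9375000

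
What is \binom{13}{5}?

1287

C(13,5) = (13·12·11·10·9) / 5! = 154440 / 120 = 1287.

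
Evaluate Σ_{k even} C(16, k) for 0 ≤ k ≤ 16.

Half of (1+1)^16 + (1−1)^16 gives the even-index sum: 2^15 = 32768.

32768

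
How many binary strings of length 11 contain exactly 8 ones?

165

Choose the 8 positions: C(11,8) = 165.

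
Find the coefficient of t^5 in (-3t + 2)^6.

-2916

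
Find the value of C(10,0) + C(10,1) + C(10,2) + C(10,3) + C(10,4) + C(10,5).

1 + 10 + 45 + 120 + 210 + 252 = 638.

638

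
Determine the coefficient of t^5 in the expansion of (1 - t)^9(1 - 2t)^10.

-90630

Coefficient of t^5 = Σ_{j} C(9,j)·(-1)^j·C(10,5-j)·(-2)^(5-j) for j from 0 to 5.
= (-8064) + (-30240) + (-34560) + (-15120) + (-2520) + (-126) = -90630.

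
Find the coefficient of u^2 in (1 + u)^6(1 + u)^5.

Coefficient of u^2 = Σ_{j} C(6,j)·C(5,2-j) for j from 0 to 2.
= 10 + 30 + 15 = 55.

55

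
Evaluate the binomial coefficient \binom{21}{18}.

C(21,18) = C(21,3) by symmetry.
C(21,3) = (21·20·19) / 3! = 7980 / 6 = 1330.

1330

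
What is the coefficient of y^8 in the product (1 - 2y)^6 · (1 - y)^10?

130725

Coefficient of y^8 = Σ_{j} C(6,j)·(-2)^j·C(10,8-j)·(-1)^(8-j) for j from 0 to 6.
= 45 + 1440 + 12600 + 40320 + 50400 + 23040 + 2880 = 130725.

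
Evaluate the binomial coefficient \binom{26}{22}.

C(26,22) = C(26,4) by symmetry.
C(26,4) = (26·25·24·23) / 4! = 358800 / 24 = 14950.

14950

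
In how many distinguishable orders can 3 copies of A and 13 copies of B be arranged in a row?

Choose positions for the A's: C(16,3) = 560.

560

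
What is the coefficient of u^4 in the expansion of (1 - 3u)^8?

5670

The general term is C(8,j)·(1)^j·(-3u)^(8-j); the u^4 term has j = 4.
C(8,4) = 70.
Coefficient = C(8,4) · (-3)^4 = 70 · 81 = 5670.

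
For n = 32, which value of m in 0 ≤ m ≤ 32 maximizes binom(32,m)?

16

C(32,m) is maximized at m = 32/2 = 16.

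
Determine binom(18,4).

3060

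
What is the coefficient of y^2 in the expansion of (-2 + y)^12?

The general term is C(12,j)·(-2)^j·(y)^(12-j); the y^2 term has j = 10.
C(12,10) = 66.
Coefficient = C(12,10) · (-2)^10 = 66 · 1024 = 67584.

67584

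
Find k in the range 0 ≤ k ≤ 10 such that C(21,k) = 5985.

4

C(21,k) increases on 0 ≤ k ≤ 10. C(21,3) = 1330 and C(21,4) = 5985, so k = 4.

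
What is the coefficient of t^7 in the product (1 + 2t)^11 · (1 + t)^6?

Coefficient of t^7 = Σ_{j} C(11,j)·2^j·C(6,7-j)·1^(7-j) for j from 1 to 7.
= 22 + 1320 + 19800 + 105600 + 221760 + 177408 + 42240 = 568150.

568150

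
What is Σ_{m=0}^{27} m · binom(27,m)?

Differentiating (1+x)^27 and setting x=1: Σ m·C(27,m) = 27·2^26 = 1811939328.

1811939328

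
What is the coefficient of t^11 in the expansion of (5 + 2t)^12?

The general term is C(12,j)·(5)^j·(2t)^(12-j); the t^11 term has j = 1.
C(12,1) = 12.
Coefficient = C(12,1) · 5^1 · 2^11 = 12 · 5 · 2048 = 122880.

122880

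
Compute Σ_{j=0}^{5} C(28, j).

122438

1 + 28 + 378 + 3276 + 20475 + 98280 = 122438.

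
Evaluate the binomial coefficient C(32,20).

225792840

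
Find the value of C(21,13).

C(21,13) = C(21,8) by symmetry.
C(21,8) = (21·20·19·18·17·16·15·14) / 8! = 8204716800 / 40320 = 203490.

203490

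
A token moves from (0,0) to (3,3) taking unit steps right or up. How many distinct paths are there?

Each path is a sequence of 6 steps with 3 rights: C(6,3) = 20.

20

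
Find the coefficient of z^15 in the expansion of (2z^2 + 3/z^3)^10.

General term: C(10,j)·(2z^2)^j·(3/z^3)^(10-j), with z-exponent 2j − 3(10−j) = 5j − 30.
Set 5j − 30 = 15: j = 9.
C(10,9) = 10; 2^9 = 512; 3^1 = 3.
Coefficient = 10 · 512 · 3 = 15360.

15360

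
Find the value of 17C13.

2380

C(17,13) = C(17,4) by symmetry.
C(17,4) = (17·16·15·14) / 4! = 57120 / 24 = 2380.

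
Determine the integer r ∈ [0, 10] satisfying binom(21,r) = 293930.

9

C(21,r) increases on 0 ≤ r ≤ 10. C(21,8) = 203490 and C(21,9) = 293930, so r = 9.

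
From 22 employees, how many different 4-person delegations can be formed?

7315

This is C(22,4) = 7315.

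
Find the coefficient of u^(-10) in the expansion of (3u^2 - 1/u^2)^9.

-324

General term: C(9,j)·(3u^2)^j·(-1/u^2)^(9-j), with u-exponent 2j − 2(9−j) = 4j − 18.
Set 4j − 18 = -10: j = 2.
C(9,2) = 36; 3^2 = 9; (-1)^7 = -1.
Coefficient = 36 · 9 · (-1) = -324.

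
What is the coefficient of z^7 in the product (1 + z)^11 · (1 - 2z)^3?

462

Coefficient of z^7 = Σ_{j} C(11,j)·1^j·C(3,7-j)·(-2)^(7-j) for j from 4 to 7.
= (-2640) + 5544 + (-2772) + 330 = 462.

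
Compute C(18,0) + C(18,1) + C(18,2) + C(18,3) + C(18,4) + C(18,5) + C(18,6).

31180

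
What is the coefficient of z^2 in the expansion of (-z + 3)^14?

The general term is C(14,j)·(-z)^j·(3)^(14-j); the z^2 term has j = 2.
C(14,2) = 91.
Coefficient = C(14,2) · 3^12 = 91 · 531441 = 48361131.

48361131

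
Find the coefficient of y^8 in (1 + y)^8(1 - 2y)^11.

5985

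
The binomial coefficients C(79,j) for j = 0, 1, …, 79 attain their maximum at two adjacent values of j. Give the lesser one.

For odd n = 79, C(79,j) peaks at j = (n−1)/2 and (n+1)/2; the lesser is 39.

39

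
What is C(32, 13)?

C(32,13) = (32·31·30·29·28·27·26·25·24·23·22·21·20) / 13! = 2163102632570880000 / 6227020800 = 347373600.

347373600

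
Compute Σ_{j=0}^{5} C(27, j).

101584

1 + 27 + 351 + 2925 + 17550 + 80730 = 101584.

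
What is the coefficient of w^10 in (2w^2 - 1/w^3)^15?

General term: C(15,j)·(2w^2)^j·(-1/w^3)^(15-j), with w-exponent 2j − 3(15−j) = 5j − 45.
Set 5j − 45 = 10: j = 11.
C(15,11) = 1365; 2^11 = 2048; (-1)^4 = 1.
Coefficient = 1365 · 2048 · 1 = 2795520.

2795520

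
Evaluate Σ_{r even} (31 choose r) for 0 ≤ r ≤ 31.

1073741824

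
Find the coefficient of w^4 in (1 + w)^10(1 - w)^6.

-20

Coefficient of w^4 = Σ_{j} C(10,j)·1^j·C(6,4-j)·(-1)^(4-j) for j from 0 to 4.
= 15 + (-200) + 675 + (-720) + 210 = -20.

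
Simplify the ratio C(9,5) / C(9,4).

1

C(n,k+1)/C(n,k) = (n−k)/(k+1) = (9−4)/(4+1) = 5/5 = 1.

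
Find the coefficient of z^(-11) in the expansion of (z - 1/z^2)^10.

-120

General term: C(10,j)·(z)^j·(-1/z^2)^(10-j), with z-exponent 1j − 2(10−j) = 3j − 20.
Set 3j − 20 = -11: j = 3.
C(10,3) = 120; 1^3 = 1; (-1)^7 = -1.
Coefficient = 120 · 1 · (-1) = -120.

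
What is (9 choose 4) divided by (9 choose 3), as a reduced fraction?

C(n,k+1)/C(n,k) = (n−k)/(k+1) = (9−3)/(3+1) = 6/4 = 3/2.

3/2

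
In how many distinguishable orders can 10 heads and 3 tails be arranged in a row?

Choose positions for the heads: C(13,10) = 286.

286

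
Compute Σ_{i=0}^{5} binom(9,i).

1 + 9 + 36 + 84 + 126 + 126 = 382.

382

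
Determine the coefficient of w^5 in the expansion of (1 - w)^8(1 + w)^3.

14

Coefficient of w^5 = Σ_{j} C(8,j)·(-1)^j·C(3,5-j)·1^(5-j) for j from 2 to 5.
= 28 + (-168) + 210 + (-56) = 14.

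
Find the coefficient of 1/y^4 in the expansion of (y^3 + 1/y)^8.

General term: C(8,j)·(y^3)^j·(1/y)^(8-j), with y-exponent 3j − 1(8−j) = 4j − 8.
Set 4j − 8 = -4: j = 1.
C(8,1) = 8; 1^1 = 1; 1^7 = 1.
Coefficient = 8 · 1 · 1 = 8.

8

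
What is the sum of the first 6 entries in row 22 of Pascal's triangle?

1 + 22 + 231 + 1540 + 7315 + 26334 = 35443.

35443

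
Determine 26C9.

C(26,9) = (26·25·24·23·22·21·20·19·18) / 9! = 1133836704000 / 362880 = 3124550.

3124550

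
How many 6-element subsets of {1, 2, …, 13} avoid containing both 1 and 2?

1386

All 6-subsets: C(13,6) = 1716. Those containing both fixed elements: C(11,4) = 330.
1716 − 330 = 1386.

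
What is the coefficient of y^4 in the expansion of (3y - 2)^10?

1088640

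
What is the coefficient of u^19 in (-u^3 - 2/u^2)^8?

16

General term: C(8,j)·(-u^3)^j·(-2/u^2)^(8-j), with u-exponent 3j − 2(8−j) = 5j − 16.
Set 5j − 16 = 19: j = 7.
C(8,7) = 8; (-1)^7 = -1; (-2)^1 = -2.
Coefficient = 8 · (-1) · (-2) = 16.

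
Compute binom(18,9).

48620

C(18,9) = (18·17·16·15·14·13·12·11·10) / 9! = 17643225600 / 362880 = 48620.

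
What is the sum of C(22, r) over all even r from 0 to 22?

Even-r terms of row 22 sum to 2^21 = 2097152.

2097152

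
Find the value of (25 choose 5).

53130

C(25,5) = (25·24·23·22·21) / 5! = 6375600 / 120 = 53130.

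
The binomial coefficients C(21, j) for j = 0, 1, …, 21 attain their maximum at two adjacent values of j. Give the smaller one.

10

For odd n = 21, C(21,j) peaks at j = (n−1)/2 and (n+1)/2; the smaller is 10.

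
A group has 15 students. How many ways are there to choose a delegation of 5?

This is C(15,5) = 3003.

3003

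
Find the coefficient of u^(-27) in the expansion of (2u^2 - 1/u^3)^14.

-2912

General term: C(14,j)·(2u^2)^j·(-1/u^3)^(14-j), with u-exponent 2j − 3(14−j) = 5j − 42.
Set 5j − 42 = -27: j = 3.
C(14,3) = 364; 2^3 = 8; (-1)^11 = -1.
Coefficient = 364 · 8 · (-1) = -2912.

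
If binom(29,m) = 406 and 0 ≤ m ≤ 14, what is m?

C(29,m) increases on 0 ≤ m ≤ 14. C(29,1) = 29 and C(29,2) = 406, so m = 2.

2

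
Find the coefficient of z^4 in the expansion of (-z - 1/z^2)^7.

General term: C(7,j)·(-z)^j·(-1/z^2)^(7-j), with z-exponent 1j − 2(7−j) = 3j − 14.
Set 3j − 14 = 4: j = 6.
C(7,6) = 7; (-1)^6 = 1; (-1)^1 = -1.
Coefficient = 7 · 1 · (-1) = -7.

-7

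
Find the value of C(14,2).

91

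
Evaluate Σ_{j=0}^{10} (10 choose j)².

Σ C(10,j)² is the coefficient of x^10 in (1+x)^10(1+x)^10 = (1+x)^20, i.e. C(20,10) = 184756.

184756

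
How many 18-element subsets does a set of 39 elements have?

C(39,18) = (39·38·37·36·35·34·33·32·31·30·29·28·27·26·25·24·23·22) / 18! = 399246543793282239774720000 / 6402373705728000 = 62359143990.

62359143990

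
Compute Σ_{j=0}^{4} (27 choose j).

20854

1 + 27 + 351 + 2925 + 17550 = 20854.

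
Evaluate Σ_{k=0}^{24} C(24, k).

The entries of row 24 sum to 2^24 = 16777216.

16777216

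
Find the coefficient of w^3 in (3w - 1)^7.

945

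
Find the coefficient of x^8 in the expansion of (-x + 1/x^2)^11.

11

General term: C(11,j)·(-x)^j·(1/x^2)^(11-j), with x-exponent 1j − 2(11−j) = 3j − 22.
Set 3j − 22 = 8: j = 10.
C(11,10) = 11; (-1)^10 = 1; 1^1 = 1.
Coefficient = 11 · 1 · 1 = 11.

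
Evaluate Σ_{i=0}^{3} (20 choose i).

1351

1 + 20 + 190 + 1140 = 1351.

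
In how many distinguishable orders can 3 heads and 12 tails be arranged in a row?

455

Choose positions for the heads: C(15,3) = 455.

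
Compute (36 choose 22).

C(36,22) = C(36,14) by symmetry.
C(36,14) = (36·35·34·33·32·31·30·29·28·27·26·25·24·23) / 14! = 330954702783344640000 / 87178291200 = 3796297200.

3796297200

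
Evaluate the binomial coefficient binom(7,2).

21

C(7,2) = (7·6) / 2! = 42 / 2 = 21.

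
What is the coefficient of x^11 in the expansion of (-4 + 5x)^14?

The general term is C(14,j)·(-4)^j·(5x)^(14-j); the x^11 term has j = 3.
C(14,3) = 364.
Coefficient = C(14,3) · (-4)^3 · 5^11 = 364 · (-64) · 48828125 = -1137500000000.

-1137500000000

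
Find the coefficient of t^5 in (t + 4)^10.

The general term is C(10,j)·(t)^j·(4)^(10-j); the t^5 term has j = 5.
C(10,5) = 252.
Coefficient = C(10,5) · 4^5 = 252 · 1024 = 258048.

258048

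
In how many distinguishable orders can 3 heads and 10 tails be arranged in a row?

286

Choose positions for the heads: C(13,3) = 286.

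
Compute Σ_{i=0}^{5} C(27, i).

101584

1 + 27 + 351 + 2925 + 17550 + 80730 = 101584.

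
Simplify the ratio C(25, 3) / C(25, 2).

23/3

C(n,k+1)/C(n,k) = (n−k)/(k+1) = (25−2)/(2+1) = 23/3.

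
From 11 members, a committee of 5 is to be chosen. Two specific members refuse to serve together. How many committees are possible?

378

All 5-subsets: C(11,5) = 462. Those containing both fixed elements: C(9,3) = 84.
462 − 84 = 378.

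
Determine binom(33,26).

4272048

C(33,26) = C(33,7) by symmetry.
C(33,7) = (33·32·31·30·29·28·27) / 7! = 21531121920 / 5040 = 4272048.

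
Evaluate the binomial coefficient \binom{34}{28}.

1344904

C(34,28) = C(34,6) by symmetry.
C(34,6) = (34·33·32·31·30·29) / 6! = 968330880 / 720 = 1344904.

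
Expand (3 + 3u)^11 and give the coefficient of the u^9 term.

The general term is C(11,j)·(3)^j·(3u)^(11-j); the u^9 term has j = 2.
C(11,2) = 55.
Coefficient = C(11,2) · 3^2 · 3^9 = 55 · 9 · 19683 = 9743085.

9743085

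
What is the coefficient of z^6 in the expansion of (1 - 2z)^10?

The general term is C(10,j)·(1)^j·(-2z)^(10-j); the z^6 term has j = 4.
C(10,4) = 210.
Coefficient = C(10,4) · (-2)^6 = 210 · 64 = 13440.

13440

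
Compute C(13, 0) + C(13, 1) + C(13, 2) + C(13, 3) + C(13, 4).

1093

1 + 13 + 78 + 286 + 715 = 1093.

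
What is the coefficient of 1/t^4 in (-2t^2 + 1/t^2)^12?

-25344

General term: C(12,j)·(-2t^2)^j·(1/t^2)^(12-j), with t-exponent 2j − 2(12−j) = 4j − 24.
Set 4j − 24 = -4: j = 5.
C(12,5) = 792; (-2)^5 = -32; 1^7 = 1.
Coefficient = 792 · (-32) · 1 = -25344.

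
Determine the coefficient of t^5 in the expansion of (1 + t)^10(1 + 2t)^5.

Coefficient of t^5 = Σ_{j} C(10,j)·1^j·C(5,5-j)·2^(5-j) for j from 0 to 5.
= 32 + 800 + 3600 + 4800 + 2100 + 252 = 11584.

11584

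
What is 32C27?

201376

C(32,27) = C(32,5) by symmetry.
C(32,5) = (32·31·30·29·28) / 5! = 24165120 / 120 = 201376.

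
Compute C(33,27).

1107568

C(33,27) = C(33,6) by symmetry.
C(33,6) = (33·32·31·30·29·28) / 6! = 797448960 / 720 = 1107568.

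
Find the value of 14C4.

C(14,4) = (14·13·12·11) / 4! = 24024 / 24 = 1001.

1001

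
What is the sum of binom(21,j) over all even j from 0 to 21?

Half of (1+1)^21 + (1−1)^21 gives the even-index sum: 2^20 = 1048576.

1048576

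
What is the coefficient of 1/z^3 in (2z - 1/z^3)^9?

General term: C(9,j)·(2z)^j·(-1/z^3)^(9-j), with z-exponent 1j − 3(9−j) = 4j − 27.
Set 4j − 27 = -3: j = 6.
C(9,6) = 84; 2^6 = 64; (-1)^3 = -1.
Coefficient = 84 · 64 · (-1) = -5376.

-5376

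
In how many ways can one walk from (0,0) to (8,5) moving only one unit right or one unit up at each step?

1287

Each path is a sequence of 13 steps with 8 rights: C(13,8) = 1287.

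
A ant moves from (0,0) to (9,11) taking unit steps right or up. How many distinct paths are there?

Each path is a sequence of 20 steps with 9 rights: C(20,9) = 167960.

167960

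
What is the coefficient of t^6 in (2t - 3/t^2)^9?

-6912

General term: C(9,j)·(2t)^j·(-3/t^2)^(9-j), with t-exponent 1j − 2(9−j) = 3j − 18.
Set 3j − 18 = 6: j = 8.
C(9,8) = 9; 2^8 = 256; (-3)^1 = -3.
Coefficient = 9 · 256 · (-3) = -6912.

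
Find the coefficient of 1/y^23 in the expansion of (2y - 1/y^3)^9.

18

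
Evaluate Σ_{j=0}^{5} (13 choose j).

2380

1 + 13 + 78 + 286 + 715 + 1287 = 2380.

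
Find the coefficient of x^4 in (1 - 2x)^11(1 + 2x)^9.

Coefficient of x^4 = Σ_{j} C(11,j)·(-2)^j·C(9,4-j)·2^(4-j) for j from 0 to 4.
= 2016 + (-14784) + 31680 + (-23760) + 5280 = 432.

432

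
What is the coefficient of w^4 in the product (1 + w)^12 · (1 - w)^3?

Coefficient of w^4 = Σ_{j} C(12,j)·1^j·C(3,4-j)·(-1)^(4-j) for j from 1 to 4.
= (-12) + 198 + (-660) + 495 = 21.

21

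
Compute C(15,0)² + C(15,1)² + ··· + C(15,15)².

155117520

By Vandermonde's identity, Σ C(15,k)² = C(30,15) = 155117520.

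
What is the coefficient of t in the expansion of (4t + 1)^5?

The general term is C(5,j)·(4t)^j·(1)^(5-j); the t^1 term has j = 1.
C(5,1) = 5.
Coefficient = C(5,1) · 4^1 = 5 · 4 = 20.

20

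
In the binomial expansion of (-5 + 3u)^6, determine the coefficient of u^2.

The general term is C(6,j)·(-5)^j·(3u)^(6-j); the u^2 term has j = 4.
C(6,4) = 15.
Coefficient = C(6,4) · (-5)^4 · 3^2 = 15 · 625 · 9 = 84375.

84375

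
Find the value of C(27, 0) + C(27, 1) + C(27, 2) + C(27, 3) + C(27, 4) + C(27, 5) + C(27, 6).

1 + 27 + 351 + 2925 + 17550 + 80730 + 296010 = 397594.

397594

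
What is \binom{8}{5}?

56

C(8,5) = C(8,3) by symmetry.
C(8,3) = (8·7·6) / 3! = 336 / 6 = 56.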